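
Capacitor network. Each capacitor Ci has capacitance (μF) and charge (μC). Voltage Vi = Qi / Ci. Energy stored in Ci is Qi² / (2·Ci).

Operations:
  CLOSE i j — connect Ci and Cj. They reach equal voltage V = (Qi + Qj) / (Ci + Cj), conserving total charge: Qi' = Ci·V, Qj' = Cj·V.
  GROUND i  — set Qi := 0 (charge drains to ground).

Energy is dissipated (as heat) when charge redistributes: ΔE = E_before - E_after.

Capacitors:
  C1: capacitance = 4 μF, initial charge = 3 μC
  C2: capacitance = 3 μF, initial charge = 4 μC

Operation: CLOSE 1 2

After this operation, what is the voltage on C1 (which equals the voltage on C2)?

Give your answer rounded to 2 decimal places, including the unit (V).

Answer: 1.00 V

Derivation:
Initial: C1(4μF, Q=3μC, V=0.75V), C2(3μF, Q=4μC, V=1.33V)
Op 1: CLOSE 1-2: Q_total=7.00, C_total=7.00, V=1.00; Q1=4.00, Q2=3.00; dissipated=0.292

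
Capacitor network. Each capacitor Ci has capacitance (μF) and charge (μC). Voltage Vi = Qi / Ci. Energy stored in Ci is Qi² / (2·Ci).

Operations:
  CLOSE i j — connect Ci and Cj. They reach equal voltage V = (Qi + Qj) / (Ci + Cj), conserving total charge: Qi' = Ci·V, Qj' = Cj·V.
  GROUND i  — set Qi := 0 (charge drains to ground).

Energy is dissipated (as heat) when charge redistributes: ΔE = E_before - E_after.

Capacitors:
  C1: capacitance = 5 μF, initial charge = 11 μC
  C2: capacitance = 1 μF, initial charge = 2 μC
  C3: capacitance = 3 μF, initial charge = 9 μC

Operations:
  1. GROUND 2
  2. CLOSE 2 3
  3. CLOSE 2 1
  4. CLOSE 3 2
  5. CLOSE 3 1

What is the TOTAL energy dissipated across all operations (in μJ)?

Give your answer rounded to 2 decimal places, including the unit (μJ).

Answer: 5.38 μJ

Derivation:
Initial: C1(5μF, Q=11μC, V=2.20V), C2(1μF, Q=2μC, V=2.00V), C3(3μF, Q=9μC, V=3.00V)
Op 1: GROUND 2: Q2=0; energy lost=2.000
Op 2: CLOSE 2-3: Q_total=9.00, C_total=4.00, V=2.25; Q2=2.25, Q3=6.75; dissipated=3.375
Op 3: CLOSE 2-1: Q_total=13.25, C_total=6.00, V=2.21; Q2=2.21, Q1=11.04; dissipated=0.001
Op 4: CLOSE 3-2: Q_total=8.96, C_total=4.00, V=2.24; Q3=6.72, Q2=2.24; dissipated=0.001
Op 5: CLOSE 3-1: Q_total=17.76, C_total=8.00, V=2.22; Q3=6.66, Q1=11.10; dissipated=0.001
Total dissipated: 5.378 μJ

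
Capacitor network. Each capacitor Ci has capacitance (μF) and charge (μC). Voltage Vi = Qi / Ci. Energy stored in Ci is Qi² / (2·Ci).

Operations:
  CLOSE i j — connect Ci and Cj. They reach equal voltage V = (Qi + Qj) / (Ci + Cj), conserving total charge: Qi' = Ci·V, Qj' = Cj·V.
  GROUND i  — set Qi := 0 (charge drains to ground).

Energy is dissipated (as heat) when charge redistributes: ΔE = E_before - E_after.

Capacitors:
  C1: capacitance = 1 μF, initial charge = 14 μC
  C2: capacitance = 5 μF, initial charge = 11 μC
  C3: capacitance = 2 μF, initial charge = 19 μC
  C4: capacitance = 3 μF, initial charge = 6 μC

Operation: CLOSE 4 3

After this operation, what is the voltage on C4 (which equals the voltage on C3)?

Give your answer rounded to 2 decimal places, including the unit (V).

Answer: 5.00 V

Derivation:
Initial: C1(1μF, Q=14μC, V=14.00V), C2(5μF, Q=11μC, V=2.20V), C3(2μF, Q=19μC, V=9.50V), C4(3μF, Q=6μC, V=2.00V)
Op 1: CLOSE 4-3: Q_total=25.00, C_total=5.00, V=5.00; Q4=15.00, Q3=10.00; dissipated=33.750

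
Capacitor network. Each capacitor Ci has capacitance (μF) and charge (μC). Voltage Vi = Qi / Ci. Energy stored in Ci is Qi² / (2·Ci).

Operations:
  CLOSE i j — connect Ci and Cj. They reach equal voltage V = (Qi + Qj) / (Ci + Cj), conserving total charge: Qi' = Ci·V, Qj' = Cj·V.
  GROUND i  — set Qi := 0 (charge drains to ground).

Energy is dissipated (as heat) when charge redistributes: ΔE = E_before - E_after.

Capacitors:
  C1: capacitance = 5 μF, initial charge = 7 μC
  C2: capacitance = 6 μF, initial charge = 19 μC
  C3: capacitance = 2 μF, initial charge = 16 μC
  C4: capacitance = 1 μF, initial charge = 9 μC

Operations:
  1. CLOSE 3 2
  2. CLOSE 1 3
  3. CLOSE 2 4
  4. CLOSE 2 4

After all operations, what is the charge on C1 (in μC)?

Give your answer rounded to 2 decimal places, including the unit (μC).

Answer: 11.25 μC

Derivation:
Initial: C1(5μF, Q=7μC, V=1.40V), C2(6μF, Q=19μC, V=3.17V), C3(2μF, Q=16μC, V=8.00V), C4(1μF, Q=9μC, V=9.00V)
Op 1: CLOSE 3-2: Q_total=35.00, C_total=8.00, V=4.38; Q3=8.75, Q2=26.25; dissipated=17.521
Op 2: CLOSE 1-3: Q_total=15.75, C_total=7.00, V=2.25; Q1=11.25, Q3=4.50; dissipated=6.322
Op 3: CLOSE 2-4: Q_total=35.25, C_total=7.00, V=5.04; Q2=30.21, Q4=5.04; dissipated=9.167
Op 4: CLOSE 2-4: Q_total=35.25, C_total=7.00, V=5.04; Q2=30.21, Q4=5.04; dissipated=0.000
Final charges: Q1=11.25, Q2=30.21, Q3=4.50, Q4=5.04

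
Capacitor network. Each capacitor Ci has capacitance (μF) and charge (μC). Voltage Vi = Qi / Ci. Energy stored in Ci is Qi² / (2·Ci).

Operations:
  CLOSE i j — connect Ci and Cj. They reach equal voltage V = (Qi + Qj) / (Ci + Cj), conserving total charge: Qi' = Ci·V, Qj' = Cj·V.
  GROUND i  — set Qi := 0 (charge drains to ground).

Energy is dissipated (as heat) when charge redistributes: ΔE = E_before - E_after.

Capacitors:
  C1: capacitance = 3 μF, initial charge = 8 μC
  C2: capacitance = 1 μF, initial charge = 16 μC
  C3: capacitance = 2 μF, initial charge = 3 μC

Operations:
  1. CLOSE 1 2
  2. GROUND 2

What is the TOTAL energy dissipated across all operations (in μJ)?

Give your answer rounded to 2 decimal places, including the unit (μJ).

Initial: C1(3μF, Q=8μC, V=2.67V), C2(1μF, Q=16μC, V=16.00V), C3(2μF, Q=3μC, V=1.50V)
Op 1: CLOSE 1-2: Q_total=24.00, C_total=4.00, V=6.00; Q1=18.00, Q2=6.00; dissipated=66.667
Op 2: GROUND 2: Q2=0; energy lost=18.000
Total dissipated: 84.667 μJ

Answer: 84.67 μJ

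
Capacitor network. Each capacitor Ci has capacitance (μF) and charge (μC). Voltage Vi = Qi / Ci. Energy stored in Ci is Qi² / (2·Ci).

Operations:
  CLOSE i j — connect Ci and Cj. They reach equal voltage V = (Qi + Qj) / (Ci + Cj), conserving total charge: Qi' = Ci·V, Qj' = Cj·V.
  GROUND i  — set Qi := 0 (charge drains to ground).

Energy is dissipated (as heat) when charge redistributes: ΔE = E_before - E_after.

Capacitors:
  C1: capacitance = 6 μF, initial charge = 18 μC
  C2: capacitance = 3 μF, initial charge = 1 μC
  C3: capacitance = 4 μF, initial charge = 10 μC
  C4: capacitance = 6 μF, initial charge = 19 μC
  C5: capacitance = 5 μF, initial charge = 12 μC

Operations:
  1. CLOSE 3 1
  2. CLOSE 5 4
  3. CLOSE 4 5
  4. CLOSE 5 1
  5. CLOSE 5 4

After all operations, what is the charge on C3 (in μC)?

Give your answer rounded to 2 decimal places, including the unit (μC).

Answer: 11.20 μC

Derivation:
Initial: C1(6μF, Q=18μC, V=3.00V), C2(3μF, Q=1μC, V=0.33V), C3(4μF, Q=10μC, V=2.50V), C4(6μF, Q=19μC, V=3.17V), C5(5μF, Q=12μC, V=2.40V)
Op 1: CLOSE 3-1: Q_total=28.00, C_total=10.00, V=2.80; Q3=11.20, Q1=16.80; dissipated=0.300
Op 2: CLOSE 5-4: Q_total=31.00, C_total=11.00, V=2.82; Q5=14.09, Q4=16.91; dissipated=0.802
Op 3: CLOSE 4-5: Q_total=31.00, C_total=11.00, V=2.82; Q4=16.91, Q5=14.09; dissipated=0.000
Op 4: CLOSE 5-1: Q_total=30.89, C_total=11.00, V=2.81; Q5=14.04, Q1=16.85; dissipated=0.000
Op 5: CLOSE 5-4: Q_total=30.95, C_total=11.00, V=2.81; Q5=14.07, Q4=16.88; dissipated=0.000
Final charges: Q1=16.85, Q2=1.00, Q3=11.20, Q4=16.88, Q5=14.07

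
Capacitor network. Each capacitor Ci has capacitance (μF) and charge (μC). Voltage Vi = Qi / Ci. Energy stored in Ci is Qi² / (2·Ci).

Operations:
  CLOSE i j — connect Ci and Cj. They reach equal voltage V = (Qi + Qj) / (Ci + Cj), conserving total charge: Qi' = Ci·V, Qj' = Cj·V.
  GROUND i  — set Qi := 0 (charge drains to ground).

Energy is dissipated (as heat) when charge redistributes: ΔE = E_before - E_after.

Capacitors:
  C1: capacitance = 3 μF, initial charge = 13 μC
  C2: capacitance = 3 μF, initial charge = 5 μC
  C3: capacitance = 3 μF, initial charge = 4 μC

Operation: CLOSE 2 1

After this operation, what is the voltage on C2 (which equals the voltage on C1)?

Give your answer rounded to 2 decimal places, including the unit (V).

Answer: 3.00 V

Derivation:
Initial: C1(3μF, Q=13μC, V=4.33V), C2(3μF, Q=5μC, V=1.67V), C3(3μF, Q=4μC, V=1.33V)
Op 1: CLOSE 2-1: Q_total=18.00, C_total=6.00, V=3.00; Q2=9.00, Q1=9.00; dissipated=5.333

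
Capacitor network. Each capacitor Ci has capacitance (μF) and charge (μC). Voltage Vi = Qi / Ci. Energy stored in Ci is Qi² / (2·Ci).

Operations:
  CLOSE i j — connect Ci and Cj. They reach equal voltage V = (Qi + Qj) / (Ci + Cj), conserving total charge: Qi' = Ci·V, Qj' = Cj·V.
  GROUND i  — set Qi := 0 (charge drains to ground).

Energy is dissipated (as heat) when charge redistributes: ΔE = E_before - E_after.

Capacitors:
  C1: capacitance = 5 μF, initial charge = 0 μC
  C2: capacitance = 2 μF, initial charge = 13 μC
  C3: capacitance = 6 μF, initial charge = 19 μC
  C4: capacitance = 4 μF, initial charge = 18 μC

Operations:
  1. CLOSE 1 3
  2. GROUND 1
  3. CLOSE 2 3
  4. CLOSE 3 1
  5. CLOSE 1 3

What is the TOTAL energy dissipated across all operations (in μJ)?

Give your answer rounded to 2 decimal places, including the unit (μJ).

Initial: C1(5μF, Q=0μC, V=0.00V), C2(2μF, Q=13μC, V=6.50V), C3(6μF, Q=19μC, V=3.17V), C4(4μF, Q=18μC, V=4.50V)
Op 1: CLOSE 1-3: Q_total=19.00, C_total=11.00, V=1.73; Q1=8.64, Q3=10.36; dissipated=13.674
Op 2: GROUND 1: Q1=0; energy lost=7.459
Op 3: CLOSE 2-3: Q_total=23.36, C_total=8.00, V=2.92; Q2=5.84, Q3=17.52; dissipated=17.084
Op 4: CLOSE 3-1: Q_total=17.52, C_total=11.00, V=1.59; Q3=9.56, Q1=7.96; dissipated=11.631
Op 5: CLOSE 1-3: Q_total=17.52, C_total=11.00, V=1.59; Q1=7.96, Q3=9.56; dissipated=0.000
Total dissipated: 49.848 μJ

Answer: 49.85 μJ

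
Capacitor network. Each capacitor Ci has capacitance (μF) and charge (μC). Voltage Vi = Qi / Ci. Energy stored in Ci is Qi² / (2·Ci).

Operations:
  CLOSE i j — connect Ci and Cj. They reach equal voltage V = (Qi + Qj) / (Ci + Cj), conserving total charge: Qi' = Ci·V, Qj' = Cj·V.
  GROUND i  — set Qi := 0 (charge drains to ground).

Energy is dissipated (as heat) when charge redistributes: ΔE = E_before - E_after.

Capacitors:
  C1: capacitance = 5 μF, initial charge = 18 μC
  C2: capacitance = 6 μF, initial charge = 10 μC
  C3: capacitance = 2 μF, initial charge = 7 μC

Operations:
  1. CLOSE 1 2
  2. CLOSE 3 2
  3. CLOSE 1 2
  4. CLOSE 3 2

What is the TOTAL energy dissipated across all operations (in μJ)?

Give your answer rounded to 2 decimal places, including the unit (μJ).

Answer: 5.87 μJ

Derivation:
Initial: C1(5μF, Q=18μC, V=3.60V), C2(6μF, Q=10μC, V=1.67V), C3(2μF, Q=7μC, V=3.50V)
Op 1: CLOSE 1-2: Q_total=28.00, C_total=11.00, V=2.55; Q1=12.73, Q2=15.27; dissipated=5.097
Op 2: CLOSE 3-2: Q_total=22.27, C_total=8.00, V=2.78; Q3=5.57, Q2=16.70; dissipated=0.683
Op 3: CLOSE 1-2: Q_total=29.43, C_total=11.00, V=2.68; Q1=13.38, Q2=16.05; dissipated=0.078
Op 4: CLOSE 3-2: Q_total=21.62, C_total=8.00, V=2.70; Q3=5.41, Q2=16.22; dissipated=0.009
Total dissipated: 5.867 μJ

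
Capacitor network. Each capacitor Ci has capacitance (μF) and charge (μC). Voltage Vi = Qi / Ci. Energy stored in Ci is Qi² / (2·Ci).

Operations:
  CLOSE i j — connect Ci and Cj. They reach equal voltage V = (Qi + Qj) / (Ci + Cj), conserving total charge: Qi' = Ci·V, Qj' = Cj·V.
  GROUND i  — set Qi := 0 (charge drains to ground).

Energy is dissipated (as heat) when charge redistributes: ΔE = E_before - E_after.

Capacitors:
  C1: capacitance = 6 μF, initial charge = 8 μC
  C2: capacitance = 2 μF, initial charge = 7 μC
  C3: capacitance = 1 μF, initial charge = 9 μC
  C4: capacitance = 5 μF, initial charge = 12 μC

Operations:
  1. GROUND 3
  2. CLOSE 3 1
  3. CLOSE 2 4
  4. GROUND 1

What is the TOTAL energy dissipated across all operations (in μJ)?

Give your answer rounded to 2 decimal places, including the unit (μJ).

Answer: 46.04 μJ

Derivation:
Initial: C1(6μF, Q=8μC, V=1.33V), C2(2μF, Q=7μC, V=3.50V), C3(1μF, Q=9μC, V=9.00V), C4(5μF, Q=12μC, V=2.40V)
Op 1: GROUND 3: Q3=0; energy lost=40.500
Op 2: CLOSE 3-1: Q_total=8.00, C_total=7.00, V=1.14; Q3=1.14, Q1=6.86; dissipated=0.762
Op 3: CLOSE 2-4: Q_total=19.00, C_total=7.00, V=2.71; Q2=5.43, Q4=13.57; dissipated=0.864
Op 4: GROUND 1: Q1=0; energy lost=3.918
Total dissipated: 46.045 μJ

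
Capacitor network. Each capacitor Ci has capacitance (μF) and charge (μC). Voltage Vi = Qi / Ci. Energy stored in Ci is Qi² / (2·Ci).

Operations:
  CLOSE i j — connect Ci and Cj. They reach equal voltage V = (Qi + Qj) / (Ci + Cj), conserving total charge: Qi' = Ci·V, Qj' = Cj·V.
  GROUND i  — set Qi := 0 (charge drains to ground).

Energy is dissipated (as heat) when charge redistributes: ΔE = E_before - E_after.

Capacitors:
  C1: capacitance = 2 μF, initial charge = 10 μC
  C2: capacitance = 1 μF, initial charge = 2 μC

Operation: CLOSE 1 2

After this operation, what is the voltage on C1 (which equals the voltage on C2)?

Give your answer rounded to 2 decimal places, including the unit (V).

Initial: C1(2μF, Q=10μC, V=5.00V), C2(1μF, Q=2μC, V=2.00V)
Op 1: CLOSE 1-2: Q_total=12.00, C_total=3.00, V=4.00; Q1=8.00, Q2=4.00; dissipated=3.000

Answer: 4.00 V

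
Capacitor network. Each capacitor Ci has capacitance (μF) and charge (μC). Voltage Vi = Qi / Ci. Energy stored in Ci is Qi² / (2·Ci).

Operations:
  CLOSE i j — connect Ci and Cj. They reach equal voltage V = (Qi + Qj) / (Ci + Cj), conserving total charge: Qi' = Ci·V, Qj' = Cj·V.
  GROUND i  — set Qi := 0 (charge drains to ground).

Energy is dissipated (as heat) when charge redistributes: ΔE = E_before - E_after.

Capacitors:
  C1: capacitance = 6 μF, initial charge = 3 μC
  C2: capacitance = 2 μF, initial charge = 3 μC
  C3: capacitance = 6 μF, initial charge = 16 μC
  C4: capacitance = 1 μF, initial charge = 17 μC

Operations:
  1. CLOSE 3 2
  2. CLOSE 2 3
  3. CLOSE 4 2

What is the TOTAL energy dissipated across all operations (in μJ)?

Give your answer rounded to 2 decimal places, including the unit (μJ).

Initial: C1(6μF, Q=3μC, V=0.50V), C2(2μF, Q=3μC, V=1.50V), C3(6μF, Q=16μC, V=2.67V), C4(1μF, Q=17μC, V=17.00V)
Op 1: CLOSE 3-2: Q_total=19.00, C_total=8.00, V=2.38; Q3=14.25, Q2=4.75; dissipated=1.021
Op 2: CLOSE 2-3: Q_total=19.00, C_total=8.00, V=2.38; Q2=4.75, Q3=14.25; dissipated=0.000
Op 3: CLOSE 4-2: Q_total=21.75, C_total=3.00, V=7.25; Q4=7.25, Q2=14.50; dissipated=71.297
Total dissipated: 72.318 μJ

Answer: 72.32 μJ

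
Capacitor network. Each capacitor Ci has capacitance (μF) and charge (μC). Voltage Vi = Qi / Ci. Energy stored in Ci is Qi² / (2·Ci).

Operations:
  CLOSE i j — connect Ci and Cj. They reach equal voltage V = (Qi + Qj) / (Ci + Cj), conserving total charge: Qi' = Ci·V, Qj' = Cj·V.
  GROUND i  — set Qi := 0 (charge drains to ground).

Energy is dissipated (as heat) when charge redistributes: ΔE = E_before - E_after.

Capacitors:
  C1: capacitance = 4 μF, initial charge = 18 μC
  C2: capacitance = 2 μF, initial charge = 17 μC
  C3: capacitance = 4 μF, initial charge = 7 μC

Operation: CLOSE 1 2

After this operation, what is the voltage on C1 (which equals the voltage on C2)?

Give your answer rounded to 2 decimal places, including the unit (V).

Initial: C1(4μF, Q=18μC, V=4.50V), C2(2μF, Q=17μC, V=8.50V), C3(4μF, Q=7μC, V=1.75V)
Op 1: CLOSE 1-2: Q_total=35.00, C_total=6.00, V=5.83; Q1=23.33, Q2=11.67; dissipated=10.667

Answer: 5.83 V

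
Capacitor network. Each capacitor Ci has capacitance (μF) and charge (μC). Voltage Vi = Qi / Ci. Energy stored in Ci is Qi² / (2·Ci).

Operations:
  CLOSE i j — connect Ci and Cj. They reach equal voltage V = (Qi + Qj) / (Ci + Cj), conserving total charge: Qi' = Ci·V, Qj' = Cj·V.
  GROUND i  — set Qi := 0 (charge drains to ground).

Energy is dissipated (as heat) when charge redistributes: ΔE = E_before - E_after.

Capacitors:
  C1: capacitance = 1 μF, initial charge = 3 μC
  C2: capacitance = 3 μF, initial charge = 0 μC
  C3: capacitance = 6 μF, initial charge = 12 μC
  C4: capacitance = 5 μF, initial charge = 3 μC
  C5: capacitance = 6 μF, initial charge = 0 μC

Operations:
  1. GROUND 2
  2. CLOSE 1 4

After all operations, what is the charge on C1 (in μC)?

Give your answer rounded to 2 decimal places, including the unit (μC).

Answer: 1.00 μC

Derivation:
Initial: C1(1μF, Q=3μC, V=3.00V), C2(3μF, Q=0μC, V=0.00V), C3(6μF, Q=12μC, V=2.00V), C4(5μF, Q=3μC, V=0.60V), C5(6μF, Q=0μC, V=0.00V)
Op 1: GROUND 2: Q2=0; energy lost=0.000
Op 2: CLOSE 1-4: Q_total=6.00, C_total=6.00, V=1.00; Q1=1.00, Q4=5.00; dissipated=2.400
Final charges: Q1=1.00, Q2=0.00, Q3=12.00, Q4=5.00, Q5=0.00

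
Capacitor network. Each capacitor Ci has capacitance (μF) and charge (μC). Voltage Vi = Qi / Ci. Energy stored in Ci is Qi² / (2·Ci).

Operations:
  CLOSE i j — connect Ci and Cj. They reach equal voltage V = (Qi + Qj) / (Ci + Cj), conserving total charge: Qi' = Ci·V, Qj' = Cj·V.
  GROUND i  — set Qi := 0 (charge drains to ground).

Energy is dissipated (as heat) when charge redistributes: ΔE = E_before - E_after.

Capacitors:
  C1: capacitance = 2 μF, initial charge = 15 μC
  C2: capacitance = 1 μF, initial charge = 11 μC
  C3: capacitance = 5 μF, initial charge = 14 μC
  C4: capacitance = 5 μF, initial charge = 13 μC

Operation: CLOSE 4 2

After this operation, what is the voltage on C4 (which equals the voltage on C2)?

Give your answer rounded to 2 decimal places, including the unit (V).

Answer: 4.00 V

Derivation:
Initial: C1(2μF, Q=15μC, V=7.50V), C2(1μF, Q=11μC, V=11.00V), C3(5μF, Q=14μC, V=2.80V), C4(5μF, Q=13μC, V=2.60V)
Op 1: CLOSE 4-2: Q_total=24.00, C_total=6.00, V=4.00; Q4=20.00, Q2=4.00; dissipated=29.400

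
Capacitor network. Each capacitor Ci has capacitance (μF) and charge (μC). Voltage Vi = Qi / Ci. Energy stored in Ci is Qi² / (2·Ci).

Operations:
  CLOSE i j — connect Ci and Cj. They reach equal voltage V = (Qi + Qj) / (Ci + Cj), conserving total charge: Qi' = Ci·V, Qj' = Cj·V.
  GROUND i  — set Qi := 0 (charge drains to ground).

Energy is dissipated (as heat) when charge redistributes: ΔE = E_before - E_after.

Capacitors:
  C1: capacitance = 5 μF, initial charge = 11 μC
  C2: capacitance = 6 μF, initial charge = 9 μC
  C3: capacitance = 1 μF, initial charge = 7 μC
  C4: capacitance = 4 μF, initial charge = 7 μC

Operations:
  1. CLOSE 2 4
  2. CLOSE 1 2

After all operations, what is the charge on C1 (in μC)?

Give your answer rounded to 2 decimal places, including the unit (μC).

Initial: C1(5μF, Q=11μC, V=2.20V), C2(6μF, Q=9μC, V=1.50V), C3(1μF, Q=7μC, V=7.00V), C4(4μF, Q=7μC, V=1.75V)
Op 1: CLOSE 2-4: Q_total=16.00, C_total=10.00, V=1.60; Q2=9.60, Q4=6.40; dissipated=0.075
Op 2: CLOSE 1-2: Q_total=20.60, C_total=11.00, V=1.87; Q1=9.36, Q2=11.24; dissipated=0.491
Final charges: Q1=9.36, Q2=11.24, Q3=7.00, Q4=6.40

Answer: 9.36 μC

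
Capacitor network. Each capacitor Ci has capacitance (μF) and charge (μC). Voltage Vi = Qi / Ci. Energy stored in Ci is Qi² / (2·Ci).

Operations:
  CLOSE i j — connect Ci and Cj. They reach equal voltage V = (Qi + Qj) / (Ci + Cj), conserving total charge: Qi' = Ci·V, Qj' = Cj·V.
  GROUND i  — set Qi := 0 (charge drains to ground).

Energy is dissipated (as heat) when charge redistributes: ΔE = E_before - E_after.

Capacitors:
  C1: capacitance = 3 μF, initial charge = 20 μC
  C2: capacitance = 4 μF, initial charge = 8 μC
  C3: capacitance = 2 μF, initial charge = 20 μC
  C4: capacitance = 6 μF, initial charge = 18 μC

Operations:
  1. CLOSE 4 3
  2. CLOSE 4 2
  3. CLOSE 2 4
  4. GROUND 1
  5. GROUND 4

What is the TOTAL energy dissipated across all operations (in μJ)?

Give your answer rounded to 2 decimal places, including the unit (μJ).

Initial: C1(3μF, Q=20μC, V=6.67V), C2(4μF, Q=8μC, V=2.00V), C3(2μF, Q=20μC, V=10.00V), C4(6μF, Q=18μC, V=3.00V)
Op 1: CLOSE 4-3: Q_total=38.00, C_total=8.00, V=4.75; Q4=28.50, Q3=9.50; dissipated=36.750
Op 2: CLOSE 4-2: Q_total=36.50, C_total=10.00, V=3.65; Q4=21.90, Q2=14.60; dissipated=9.075
Op 3: CLOSE 2-4: Q_total=36.50, C_total=10.00, V=3.65; Q2=14.60, Q4=21.90; dissipated=0.000
Op 4: GROUND 1: Q1=0; energy lost=66.667
Op 5: GROUND 4: Q4=0; energy lost=39.968
Total dissipated: 152.459 μJ

Answer: 152.46 μJ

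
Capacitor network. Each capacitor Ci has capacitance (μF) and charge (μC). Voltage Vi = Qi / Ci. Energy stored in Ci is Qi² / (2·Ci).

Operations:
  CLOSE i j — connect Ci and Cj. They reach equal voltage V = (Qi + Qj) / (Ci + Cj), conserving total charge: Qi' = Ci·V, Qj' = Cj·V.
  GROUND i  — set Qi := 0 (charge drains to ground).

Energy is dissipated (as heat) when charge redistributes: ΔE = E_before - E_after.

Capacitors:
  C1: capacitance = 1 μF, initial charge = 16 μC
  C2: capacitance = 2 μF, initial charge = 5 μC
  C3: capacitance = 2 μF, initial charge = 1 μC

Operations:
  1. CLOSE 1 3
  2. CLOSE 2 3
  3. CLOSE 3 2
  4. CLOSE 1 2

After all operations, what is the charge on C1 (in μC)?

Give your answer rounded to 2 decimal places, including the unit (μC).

Initial: C1(1μF, Q=16μC, V=16.00V), C2(2μF, Q=5μC, V=2.50V), C3(2μF, Q=1μC, V=0.50V)
Op 1: CLOSE 1-3: Q_total=17.00, C_total=3.00, V=5.67; Q1=5.67, Q3=11.33; dissipated=80.083
Op 2: CLOSE 2-3: Q_total=16.33, C_total=4.00, V=4.08; Q2=8.17, Q3=8.17; dissipated=5.014
Op 3: CLOSE 3-2: Q_total=16.33, C_total=4.00, V=4.08; Q3=8.17, Q2=8.17; dissipated=0.000
Op 4: CLOSE 1-2: Q_total=13.83, C_total=3.00, V=4.61; Q1=4.61, Q2=9.22; dissipated=0.836
Final charges: Q1=4.61, Q2=9.22, Q3=8.17

Answer: 4.61 μC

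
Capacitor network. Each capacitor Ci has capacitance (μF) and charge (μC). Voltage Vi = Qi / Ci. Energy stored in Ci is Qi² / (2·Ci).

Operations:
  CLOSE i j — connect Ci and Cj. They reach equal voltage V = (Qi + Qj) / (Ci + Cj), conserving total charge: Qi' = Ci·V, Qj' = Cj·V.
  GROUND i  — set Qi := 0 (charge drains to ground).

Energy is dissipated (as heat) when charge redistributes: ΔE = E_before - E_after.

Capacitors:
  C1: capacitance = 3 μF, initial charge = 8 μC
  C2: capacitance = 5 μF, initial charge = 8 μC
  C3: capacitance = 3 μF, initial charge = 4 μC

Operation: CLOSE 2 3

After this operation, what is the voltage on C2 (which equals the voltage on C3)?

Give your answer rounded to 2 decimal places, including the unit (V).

Answer: 1.50 V

Derivation:
Initial: C1(3μF, Q=8μC, V=2.67V), C2(5μF, Q=8μC, V=1.60V), C3(3μF, Q=4μC, V=1.33V)
Op 1: CLOSE 2-3: Q_total=12.00, C_total=8.00, V=1.50; Q2=7.50, Q3=4.50; dissipated=0.067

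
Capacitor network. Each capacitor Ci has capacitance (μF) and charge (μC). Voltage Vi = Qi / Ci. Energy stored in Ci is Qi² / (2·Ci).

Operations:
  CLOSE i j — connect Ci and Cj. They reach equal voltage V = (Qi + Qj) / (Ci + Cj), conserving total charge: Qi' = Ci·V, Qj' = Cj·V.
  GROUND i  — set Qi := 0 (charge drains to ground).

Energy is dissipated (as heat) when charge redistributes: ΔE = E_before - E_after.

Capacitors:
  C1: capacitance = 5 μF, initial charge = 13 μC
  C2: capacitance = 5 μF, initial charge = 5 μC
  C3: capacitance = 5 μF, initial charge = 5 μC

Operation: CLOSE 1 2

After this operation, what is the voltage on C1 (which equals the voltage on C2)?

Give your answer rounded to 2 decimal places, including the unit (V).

Answer: 1.80 V

Derivation:
Initial: C1(5μF, Q=13μC, V=2.60V), C2(5μF, Q=5μC, V=1.00V), C3(5μF, Q=5μC, V=1.00V)
Op 1: CLOSE 1-2: Q_total=18.00, C_total=10.00, V=1.80; Q1=9.00, Q2=9.00; dissipated=3.200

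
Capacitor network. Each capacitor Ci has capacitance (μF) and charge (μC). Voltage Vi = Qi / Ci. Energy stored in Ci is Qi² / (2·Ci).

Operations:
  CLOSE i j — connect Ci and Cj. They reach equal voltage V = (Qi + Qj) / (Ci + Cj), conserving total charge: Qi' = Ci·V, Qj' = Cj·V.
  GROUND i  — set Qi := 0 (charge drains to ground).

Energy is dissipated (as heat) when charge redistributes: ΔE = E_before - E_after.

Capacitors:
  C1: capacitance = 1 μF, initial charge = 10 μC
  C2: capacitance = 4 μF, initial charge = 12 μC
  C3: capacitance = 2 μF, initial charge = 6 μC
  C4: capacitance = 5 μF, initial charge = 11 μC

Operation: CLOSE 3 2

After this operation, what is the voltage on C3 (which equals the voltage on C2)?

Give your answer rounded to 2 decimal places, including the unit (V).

Initial: C1(1μF, Q=10μC, V=10.00V), C2(4μF, Q=12μC, V=3.00V), C3(2μF, Q=6μC, V=3.00V), C4(5μF, Q=11μC, V=2.20V)
Op 1: CLOSE 3-2: Q_total=18.00, C_total=6.00, V=3.00; Q3=6.00, Q2=12.00; dissipated=0.000

Answer: 3.00 V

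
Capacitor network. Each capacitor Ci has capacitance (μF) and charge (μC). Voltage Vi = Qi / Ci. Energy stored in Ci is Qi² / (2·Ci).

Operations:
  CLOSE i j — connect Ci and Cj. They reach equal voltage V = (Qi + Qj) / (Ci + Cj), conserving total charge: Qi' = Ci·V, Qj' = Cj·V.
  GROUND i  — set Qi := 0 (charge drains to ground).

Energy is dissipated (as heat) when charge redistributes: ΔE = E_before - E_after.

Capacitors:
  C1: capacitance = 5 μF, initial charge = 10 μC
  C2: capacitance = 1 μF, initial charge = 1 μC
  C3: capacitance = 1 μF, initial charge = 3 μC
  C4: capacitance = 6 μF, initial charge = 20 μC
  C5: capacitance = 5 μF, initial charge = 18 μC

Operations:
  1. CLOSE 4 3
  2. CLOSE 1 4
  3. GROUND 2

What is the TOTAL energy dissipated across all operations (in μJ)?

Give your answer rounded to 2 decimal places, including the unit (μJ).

Answer: 2.80 μJ

Derivation:
Initial: C1(5μF, Q=10μC, V=2.00V), C2(1μF, Q=1μC, V=1.00V), C3(1μF, Q=3μC, V=3.00V), C4(6μF, Q=20μC, V=3.33V), C5(5μF, Q=18μC, V=3.60V)
Op 1: CLOSE 4-3: Q_total=23.00, C_total=7.00, V=3.29; Q4=19.71, Q3=3.29; dissipated=0.048
Op 2: CLOSE 1-4: Q_total=29.71, C_total=11.00, V=2.70; Q1=13.51, Q4=16.21; dissipated=2.254
Op 3: GROUND 2: Q2=0; energy lost=0.500
Total dissipated: 2.802 μJ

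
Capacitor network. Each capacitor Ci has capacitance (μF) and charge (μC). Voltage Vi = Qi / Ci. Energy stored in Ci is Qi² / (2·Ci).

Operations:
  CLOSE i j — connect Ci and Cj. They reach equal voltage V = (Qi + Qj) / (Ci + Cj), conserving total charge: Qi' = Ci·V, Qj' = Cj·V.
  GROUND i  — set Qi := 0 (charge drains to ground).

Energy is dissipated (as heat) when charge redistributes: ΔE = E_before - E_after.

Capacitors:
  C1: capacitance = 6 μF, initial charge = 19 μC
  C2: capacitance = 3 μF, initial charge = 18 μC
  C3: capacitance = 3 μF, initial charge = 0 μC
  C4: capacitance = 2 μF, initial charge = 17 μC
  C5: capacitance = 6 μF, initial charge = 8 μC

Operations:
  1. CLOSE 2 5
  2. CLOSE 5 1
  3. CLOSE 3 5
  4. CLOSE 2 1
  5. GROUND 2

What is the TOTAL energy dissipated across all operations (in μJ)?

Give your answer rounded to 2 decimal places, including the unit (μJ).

Initial: C1(6μF, Q=19μC, V=3.17V), C2(3μF, Q=18μC, V=6.00V), C3(3μF, Q=0μC, V=0.00V), C4(2μF, Q=17μC, V=8.50V), C5(6μF, Q=8μC, V=1.33V)
Op 1: CLOSE 2-5: Q_total=26.00, C_total=9.00, V=2.89; Q2=8.67, Q5=17.33; dissipated=21.778
Op 2: CLOSE 5-1: Q_total=36.33, C_total=12.00, V=3.03; Q5=18.17, Q1=18.17; dissipated=0.116
Op 3: CLOSE 3-5: Q_total=18.17, C_total=9.00, V=2.02; Q3=6.06, Q5=12.11; dissipated=9.167
Op 4: CLOSE 2-1: Q_total=26.83, C_total=9.00, V=2.98; Q2=8.94, Q1=17.89; dissipated=0.019
Op 5: GROUND 2: Q2=0; energy lost=13.334
Total dissipated: 44.414 μJ

Answer: 44.41 μJ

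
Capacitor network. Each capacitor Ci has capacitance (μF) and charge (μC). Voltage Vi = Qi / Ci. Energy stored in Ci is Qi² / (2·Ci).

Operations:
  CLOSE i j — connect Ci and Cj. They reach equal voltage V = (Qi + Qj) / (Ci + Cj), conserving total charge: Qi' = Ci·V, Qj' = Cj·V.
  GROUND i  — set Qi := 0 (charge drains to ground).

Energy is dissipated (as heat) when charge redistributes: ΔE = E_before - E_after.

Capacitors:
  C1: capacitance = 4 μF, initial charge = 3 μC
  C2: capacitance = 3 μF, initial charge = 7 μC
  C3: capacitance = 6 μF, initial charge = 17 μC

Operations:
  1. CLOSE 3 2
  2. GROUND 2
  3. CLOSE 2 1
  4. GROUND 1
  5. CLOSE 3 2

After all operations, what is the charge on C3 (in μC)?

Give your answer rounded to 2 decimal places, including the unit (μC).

Answer: 11.52 μC

Derivation:
Initial: C1(4μF, Q=3μC, V=0.75V), C2(3μF, Q=7μC, V=2.33V), C3(6μF, Q=17μC, V=2.83V)
Op 1: CLOSE 3-2: Q_total=24.00, C_total=9.00, V=2.67; Q3=16.00, Q2=8.00; dissipated=0.250
Op 2: GROUND 2: Q2=0; energy lost=10.667
Op 3: CLOSE 2-1: Q_total=3.00, C_total=7.00, V=0.43; Q2=1.29, Q1=1.71; dissipated=0.482
Op 4: GROUND 1: Q1=0; energy lost=0.367
Op 5: CLOSE 3-2: Q_total=17.29, C_total=9.00, V=1.92; Q3=11.52, Q2=5.76; dissipated=5.009
Final charges: Q1=0.00, Q2=5.76, Q3=11.52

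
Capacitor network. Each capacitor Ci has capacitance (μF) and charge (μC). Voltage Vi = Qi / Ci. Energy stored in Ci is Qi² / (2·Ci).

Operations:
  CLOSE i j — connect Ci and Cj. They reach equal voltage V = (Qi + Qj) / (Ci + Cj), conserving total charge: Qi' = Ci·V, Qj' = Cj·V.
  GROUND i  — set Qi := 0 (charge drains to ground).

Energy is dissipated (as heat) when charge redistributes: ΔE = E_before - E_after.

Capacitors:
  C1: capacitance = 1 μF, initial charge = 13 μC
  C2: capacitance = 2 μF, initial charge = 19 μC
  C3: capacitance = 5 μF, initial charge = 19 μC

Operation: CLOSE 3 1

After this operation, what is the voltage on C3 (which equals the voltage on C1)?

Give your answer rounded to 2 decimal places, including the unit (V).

Initial: C1(1μF, Q=13μC, V=13.00V), C2(2μF, Q=19μC, V=9.50V), C3(5μF, Q=19μC, V=3.80V)
Op 1: CLOSE 3-1: Q_total=32.00, C_total=6.00, V=5.33; Q3=26.67, Q1=5.33; dissipated=35.267

Answer: 5.33 V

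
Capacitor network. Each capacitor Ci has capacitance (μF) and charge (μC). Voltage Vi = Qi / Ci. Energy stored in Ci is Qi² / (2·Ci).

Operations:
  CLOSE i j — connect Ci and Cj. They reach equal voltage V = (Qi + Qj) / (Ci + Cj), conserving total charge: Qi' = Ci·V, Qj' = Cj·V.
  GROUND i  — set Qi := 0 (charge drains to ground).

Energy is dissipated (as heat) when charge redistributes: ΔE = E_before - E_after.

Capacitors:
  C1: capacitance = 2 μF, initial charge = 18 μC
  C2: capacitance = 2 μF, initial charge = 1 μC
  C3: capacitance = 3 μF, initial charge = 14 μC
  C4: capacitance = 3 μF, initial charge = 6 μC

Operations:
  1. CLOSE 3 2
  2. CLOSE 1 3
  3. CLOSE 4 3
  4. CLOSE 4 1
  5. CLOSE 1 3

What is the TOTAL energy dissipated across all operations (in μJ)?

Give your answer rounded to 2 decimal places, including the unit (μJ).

Initial: C1(2μF, Q=18μC, V=9.00V), C2(2μF, Q=1μC, V=0.50V), C3(3μF, Q=14μC, V=4.67V), C4(3μF, Q=6μC, V=2.00V)
Op 1: CLOSE 3-2: Q_total=15.00, C_total=5.00, V=3.00; Q3=9.00, Q2=6.00; dissipated=10.417
Op 2: CLOSE 1-3: Q_total=27.00, C_total=5.00, V=5.40; Q1=10.80, Q3=16.20; dissipated=21.600
Op 3: CLOSE 4-3: Q_total=22.20, C_total=6.00, V=3.70; Q4=11.10, Q3=11.10; dissipated=8.670
Op 4: CLOSE 4-1: Q_total=21.90, C_total=5.00, V=4.38; Q4=13.14, Q1=8.76; dissipated=1.734
Op 5: CLOSE 1-3: Q_total=19.86, C_total=5.00, V=3.97; Q1=7.94, Q3=11.92; dissipated=0.277
Total dissipated: 42.698 μJ

Answer: 42.70 μJ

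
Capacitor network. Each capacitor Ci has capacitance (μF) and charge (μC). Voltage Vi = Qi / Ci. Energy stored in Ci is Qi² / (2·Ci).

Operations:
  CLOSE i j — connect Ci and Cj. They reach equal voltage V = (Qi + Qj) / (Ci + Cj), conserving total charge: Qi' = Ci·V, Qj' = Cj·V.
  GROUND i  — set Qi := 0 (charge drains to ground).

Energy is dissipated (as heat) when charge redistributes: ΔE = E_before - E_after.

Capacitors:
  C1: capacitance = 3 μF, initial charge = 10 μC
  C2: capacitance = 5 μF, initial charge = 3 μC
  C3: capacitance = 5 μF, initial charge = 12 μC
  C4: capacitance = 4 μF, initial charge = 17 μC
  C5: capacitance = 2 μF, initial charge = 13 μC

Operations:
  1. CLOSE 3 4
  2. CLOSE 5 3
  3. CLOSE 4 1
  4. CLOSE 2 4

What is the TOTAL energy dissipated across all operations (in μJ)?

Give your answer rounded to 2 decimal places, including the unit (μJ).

Answer: 19.41 μJ

Derivation:
Initial: C1(3μF, Q=10μC, V=3.33V), C2(5μF, Q=3μC, V=0.60V), C3(5μF, Q=12μC, V=2.40V), C4(4μF, Q=17μC, V=4.25V), C5(2μF, Q=13μC, V=6.50V)
Op 1: CLOSE 3-4: Q_total=29.00, C_total=9.00, V=3.22; Q3=16.11, Q4=12.89; dissipated=3.803
Op 2: CLOSE 5-3: Q_total=29.11, C_total=7.00, V=4.16; Q5=8.32, Q3=20.79; dissipated=7.674
Op 3: CLOSE 4-1: Q_total=22.89, C_total=7.00, V=3.27; Q4=13.08, Q1=9.81; dissipated=0.011
Op 4: CLOSE 2-4: Q_total=16.08, C_total=9.00, V=1.79; Q2=8.93, Q4=7.15; dissipated=7.920
Total dissipated: 19.408 μJ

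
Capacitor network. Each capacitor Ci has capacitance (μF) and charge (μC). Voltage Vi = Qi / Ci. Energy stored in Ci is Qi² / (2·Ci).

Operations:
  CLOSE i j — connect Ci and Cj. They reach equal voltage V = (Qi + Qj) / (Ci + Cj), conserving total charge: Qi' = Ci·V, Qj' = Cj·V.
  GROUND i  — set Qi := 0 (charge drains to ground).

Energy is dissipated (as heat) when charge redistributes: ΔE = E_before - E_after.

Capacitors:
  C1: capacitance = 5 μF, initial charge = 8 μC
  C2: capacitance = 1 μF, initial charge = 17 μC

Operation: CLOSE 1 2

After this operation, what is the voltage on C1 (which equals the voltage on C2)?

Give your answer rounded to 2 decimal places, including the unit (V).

Answer: 4.17 V

Derivation:
Initial: C1(5μF, Q=8μC, V=1.60V), C2(1μF, Q=17μC, V=17.00V)
Op 1: CLOSE 1-2: Q_total=25.00, C_total=6.00, V=4.17; Q1=20.83, Q2=4.17; dissipated=98.817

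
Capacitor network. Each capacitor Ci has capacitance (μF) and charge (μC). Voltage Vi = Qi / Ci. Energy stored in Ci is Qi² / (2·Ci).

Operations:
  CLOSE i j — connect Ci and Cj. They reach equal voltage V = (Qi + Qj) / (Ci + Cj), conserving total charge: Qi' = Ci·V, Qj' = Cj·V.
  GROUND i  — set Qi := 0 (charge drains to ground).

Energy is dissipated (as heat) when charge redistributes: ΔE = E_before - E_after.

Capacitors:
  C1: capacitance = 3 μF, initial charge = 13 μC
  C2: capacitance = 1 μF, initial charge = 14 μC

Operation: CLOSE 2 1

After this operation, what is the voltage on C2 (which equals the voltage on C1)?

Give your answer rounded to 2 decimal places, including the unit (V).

Answer: 6.75 V

Derivation:
Initial: C1(3μF, Q=13μC, V=4.33V), C2(1μF, Q=14μC, V=14.00V)
Op 1: CLOSE 2-1: Q_total=27.00, C_total=4.00, V=6.75; Q2=6.75, Q1=20.25; dissipated=35.042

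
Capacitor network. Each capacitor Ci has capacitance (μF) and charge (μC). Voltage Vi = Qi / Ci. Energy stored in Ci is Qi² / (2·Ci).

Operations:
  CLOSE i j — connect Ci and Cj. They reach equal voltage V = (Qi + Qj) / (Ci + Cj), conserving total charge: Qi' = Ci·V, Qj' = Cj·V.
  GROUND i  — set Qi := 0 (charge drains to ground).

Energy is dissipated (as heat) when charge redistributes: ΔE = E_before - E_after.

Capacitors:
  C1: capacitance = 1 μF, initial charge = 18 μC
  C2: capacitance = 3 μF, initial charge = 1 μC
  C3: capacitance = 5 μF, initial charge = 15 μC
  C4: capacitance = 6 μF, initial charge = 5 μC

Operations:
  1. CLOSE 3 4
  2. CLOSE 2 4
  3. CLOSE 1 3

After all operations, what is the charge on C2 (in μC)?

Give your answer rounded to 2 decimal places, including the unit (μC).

Answer: 3.97 μC

Derivation:
Initial: C1(1μF, Q=18μC, V=18.00V), C2(3μF, Q=1μC, V=0.33V), C3(5μF, Q=15μC, V=3.00V), C4(6μF, Q=5μC, V=0.83V)
Op 1: CLOSE 3-4: Q_total=20.00, C_total=11.00, V=1.82; Q3=9.09, Q4=10.91; dissipated=6.402
Op 2: CLOSE 2-4: Q_total=11.91, C_total=9.00, V=1.32; Q2=3.97, Q4=7.94; dissipated=2.205
Op 3: CLOSE 1-3: Q_total=27.09, C_total=6.00, V=4.52; Q1=4.52, Q3=22.58; dissipated=109.105
Final charges: Q1=4.52, Q2=3.97, Q3=22.58, Q4=7.94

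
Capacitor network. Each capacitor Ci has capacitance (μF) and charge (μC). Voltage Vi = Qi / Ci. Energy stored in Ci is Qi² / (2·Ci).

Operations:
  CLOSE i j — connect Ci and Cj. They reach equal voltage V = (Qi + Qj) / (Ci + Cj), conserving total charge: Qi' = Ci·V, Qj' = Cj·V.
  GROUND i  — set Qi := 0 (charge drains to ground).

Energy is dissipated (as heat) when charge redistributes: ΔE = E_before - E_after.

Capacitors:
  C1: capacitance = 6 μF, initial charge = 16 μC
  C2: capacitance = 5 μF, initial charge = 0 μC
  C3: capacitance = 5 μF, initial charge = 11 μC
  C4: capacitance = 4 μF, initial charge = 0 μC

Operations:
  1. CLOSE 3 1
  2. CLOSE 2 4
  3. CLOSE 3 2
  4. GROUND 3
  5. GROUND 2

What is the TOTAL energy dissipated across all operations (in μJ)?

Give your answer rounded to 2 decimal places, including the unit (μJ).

Answer: 15.36 μJ

Derivation:
Initial: C1(6μF, Q=16μC, V=2.67V), C2(5μF, Q=0μC, V=0.00V), C3(5μF, Q=11μC, V=2.20V), C4(4μF, Q=0μC, V=0.00V)
Op 1: CLOSE 3-1: Q_total=27.00, C_total=11.00, V=2.45; Q3=12.27, Q1=14.73; dissipated=0.297
Op 2: CLOSE 2-4: Q_total=0.00, C_total=9.00, V=0.00; Q2=0.00, Q4=0.00; dissipated=0.000
Op 3: CLOSE 3-2: Q_total=12.27, C_total=10.00, V=1.23; Q3=6.14, Q2=6.14; dissipated=7.531
Op 4: GROUND 3: Q3=0; energy lost=3.765
Op 5: GROUND 2: Q2=0; energy lost=3.765
Total dissipated: 15.359 μJ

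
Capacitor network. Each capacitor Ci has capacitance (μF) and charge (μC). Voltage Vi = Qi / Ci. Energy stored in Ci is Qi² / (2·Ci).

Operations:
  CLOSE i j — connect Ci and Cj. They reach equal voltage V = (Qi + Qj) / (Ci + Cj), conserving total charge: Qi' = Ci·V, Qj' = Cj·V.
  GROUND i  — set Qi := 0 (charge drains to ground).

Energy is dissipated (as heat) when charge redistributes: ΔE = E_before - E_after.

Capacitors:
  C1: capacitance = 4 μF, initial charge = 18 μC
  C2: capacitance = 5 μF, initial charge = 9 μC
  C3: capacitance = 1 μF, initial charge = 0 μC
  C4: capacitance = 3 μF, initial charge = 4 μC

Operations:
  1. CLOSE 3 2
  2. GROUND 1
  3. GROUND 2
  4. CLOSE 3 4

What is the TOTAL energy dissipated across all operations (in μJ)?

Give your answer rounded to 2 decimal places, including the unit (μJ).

Answer: 47.49 μJ

Derivation:
Initial: C1(4μF, Q=18μC, V=4.50V), C2(5μF, Q=9μC, V=1.80V), C3(1μF, Q=0μC, V=0.00V), C4(3μF, Q=4μC, V=1.33V)
Op 1: CLOSE 3-2: Q_total=9.00, C_total=6.00, V=1.50; Q3=1.50, Q2=7.50; dissipated=1.350
Op 2: GROUND 1: Q1=0; energy lost=40.500
Op 3: GROUND 2: Q2=0; energy lost=5.625
Op 4: CLOSE 3-4: Q_total=5.50, C_total=4.00, V=1.38; Q3=1.38, Q4=4.12; dissipated=0.010
Total dissipated: 47.485 μJ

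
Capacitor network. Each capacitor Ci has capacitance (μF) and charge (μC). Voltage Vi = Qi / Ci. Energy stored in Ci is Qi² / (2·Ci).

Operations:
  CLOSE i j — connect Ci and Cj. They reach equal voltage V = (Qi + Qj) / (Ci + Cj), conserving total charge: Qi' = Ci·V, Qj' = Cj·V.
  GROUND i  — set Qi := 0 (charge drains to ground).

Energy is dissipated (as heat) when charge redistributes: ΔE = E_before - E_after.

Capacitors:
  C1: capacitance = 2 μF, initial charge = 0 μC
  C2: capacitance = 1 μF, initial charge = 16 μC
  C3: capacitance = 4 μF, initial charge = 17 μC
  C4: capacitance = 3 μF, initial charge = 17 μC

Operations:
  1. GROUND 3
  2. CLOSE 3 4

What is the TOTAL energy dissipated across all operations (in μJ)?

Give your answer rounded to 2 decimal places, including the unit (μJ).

Initial: C1(2μF, Q=0μC, V=0.00V), C2(1μF, Q=16μC, V=16.00V), C3(4μF, Q=17μC, V=4.25V), C4(3μF, Q=17μC, V=5.67V)
Op 1: GROUND 3: Q3=0; energy lost=36.125
Op 2: CLOSE 3-4: Q_total=17.00, C_total=7.00, V=2.43; Q3=9.71, Q4=7.29; dissipated=27.524
Total dissipated: 63.649 μJ

Answer: 63.65 μJ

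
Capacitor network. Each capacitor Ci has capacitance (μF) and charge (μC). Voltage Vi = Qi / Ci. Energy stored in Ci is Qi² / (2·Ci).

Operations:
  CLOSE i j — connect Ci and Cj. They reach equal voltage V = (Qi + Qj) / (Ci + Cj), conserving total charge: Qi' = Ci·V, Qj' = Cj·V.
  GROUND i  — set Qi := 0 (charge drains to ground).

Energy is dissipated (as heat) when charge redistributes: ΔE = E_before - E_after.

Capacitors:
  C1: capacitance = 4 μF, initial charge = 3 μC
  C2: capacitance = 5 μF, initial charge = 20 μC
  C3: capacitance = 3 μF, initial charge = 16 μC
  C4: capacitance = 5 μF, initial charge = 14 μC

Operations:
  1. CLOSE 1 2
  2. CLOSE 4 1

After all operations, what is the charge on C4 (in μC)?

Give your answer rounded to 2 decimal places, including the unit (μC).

Answer: 13.46 μC

Derivation:
Initial: C1(4μF, Q=3μC, V=0.75V), C2(5μF, Q=20μC, V=4.00V), C3(3μF, Q=16μC, V=5.33V), C4(5μF, Q=14μC, V=2.80V)
Op 1: CLOSE 1-2: Q_total=23.00, C_total=9.00, V=2.56; Q1=10.22, Q2=12.78; dissipated=11.736
Op 2: CLOSE 4-1: Q_total=24.22, C_total=9.00, V=2.69; Q4=13.46, Q1=10.77; dissipated=0.066
Final charges: Q1=10.77, Q2=12.78, Q3=16.00, Q4=13.46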